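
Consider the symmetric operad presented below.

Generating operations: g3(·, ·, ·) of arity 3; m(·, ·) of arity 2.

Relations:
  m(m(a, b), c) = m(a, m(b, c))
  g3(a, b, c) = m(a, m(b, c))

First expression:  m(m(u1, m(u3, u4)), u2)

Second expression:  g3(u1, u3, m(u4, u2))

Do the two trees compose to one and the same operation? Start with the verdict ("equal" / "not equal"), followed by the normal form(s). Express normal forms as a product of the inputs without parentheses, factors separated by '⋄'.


equal: each reduces to u1 ⋄ u3 ⋄ u4 ⋄ u2

Reducing the first expression gives u1 ⋄ u3 ⋄ u4 ⋄ u2
Reducing the second expression gives u1 ⋄ u3 ⋄ u4 ⋄ u2
The forms coincide; equal.


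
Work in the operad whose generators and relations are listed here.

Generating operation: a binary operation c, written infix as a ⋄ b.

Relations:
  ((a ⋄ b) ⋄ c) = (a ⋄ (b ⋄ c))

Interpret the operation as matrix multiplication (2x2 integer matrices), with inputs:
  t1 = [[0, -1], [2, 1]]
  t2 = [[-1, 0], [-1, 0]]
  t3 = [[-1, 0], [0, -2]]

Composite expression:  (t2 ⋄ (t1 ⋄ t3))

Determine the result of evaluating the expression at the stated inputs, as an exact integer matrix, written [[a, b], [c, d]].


[[0, -2], [0, -2]]

(t1 ⋄ t3) = [[0, 2], [-2, -2]]
(t2 ⋄ (t1 ⋄ t3)) = [[0, -2], [0, -2]]


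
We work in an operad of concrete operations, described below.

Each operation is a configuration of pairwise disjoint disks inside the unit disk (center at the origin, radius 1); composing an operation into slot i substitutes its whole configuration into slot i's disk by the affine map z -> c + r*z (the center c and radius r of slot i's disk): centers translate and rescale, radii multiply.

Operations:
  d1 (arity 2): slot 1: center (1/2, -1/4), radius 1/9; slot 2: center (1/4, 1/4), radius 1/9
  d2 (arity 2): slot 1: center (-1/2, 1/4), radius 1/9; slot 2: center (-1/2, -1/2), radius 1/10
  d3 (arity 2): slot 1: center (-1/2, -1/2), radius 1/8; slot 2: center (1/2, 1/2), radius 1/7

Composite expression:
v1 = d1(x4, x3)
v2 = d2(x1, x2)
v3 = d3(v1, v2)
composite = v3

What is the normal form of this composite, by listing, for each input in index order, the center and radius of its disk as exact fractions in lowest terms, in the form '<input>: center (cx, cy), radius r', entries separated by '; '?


x1: center (3/7, 15/28), radius 1/63; x2: center (3/7, 3/7), radius 1/70; x3: center (-15/32, -15/32), radius 1/72; x4: center (-7/16, -17/32), radius 1/72

Nesting under d3 composes maps z -> c + r*z down each x-path.
x4: after 2 affine steps, its disk has center (-7/16, -17/32), radius 1/72
x3: after 2 affine steps, its disk has center (-15/32, -15/32), radius 1/72
x1: after 2 affine steps, its disk has center (3/7, 15/28), radius 1/63
x2: after 2 affine steps, its disk has center (3/7, 3/7), radius 1/70


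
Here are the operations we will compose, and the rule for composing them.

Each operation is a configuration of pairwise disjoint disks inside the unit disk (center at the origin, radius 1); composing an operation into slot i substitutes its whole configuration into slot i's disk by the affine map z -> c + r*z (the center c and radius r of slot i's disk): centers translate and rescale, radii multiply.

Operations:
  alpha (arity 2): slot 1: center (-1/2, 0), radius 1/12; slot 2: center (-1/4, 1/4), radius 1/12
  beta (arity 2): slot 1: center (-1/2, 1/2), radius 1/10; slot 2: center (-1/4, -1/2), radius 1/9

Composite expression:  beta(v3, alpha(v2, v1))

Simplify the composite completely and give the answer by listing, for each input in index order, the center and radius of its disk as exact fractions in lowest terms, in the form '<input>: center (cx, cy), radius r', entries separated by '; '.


Nesting under beta composes maps z -> c + r*z down each v-path.
tracing v3 down its 1-map path: center (-1/2, 1/2), radius 1/10
tracing v2 down its 2-map path: center (-11/36, -1/2), radius 1/108
tracing v1 down its 2-map path: center (-5/18, -17/36), radius 1/108

v1: center (-5/18, -17/36), radius 1/108; v2: center (-11/36, -1/2), radius 1/108; v3: center (-1/2, 1/2), radius 1/10


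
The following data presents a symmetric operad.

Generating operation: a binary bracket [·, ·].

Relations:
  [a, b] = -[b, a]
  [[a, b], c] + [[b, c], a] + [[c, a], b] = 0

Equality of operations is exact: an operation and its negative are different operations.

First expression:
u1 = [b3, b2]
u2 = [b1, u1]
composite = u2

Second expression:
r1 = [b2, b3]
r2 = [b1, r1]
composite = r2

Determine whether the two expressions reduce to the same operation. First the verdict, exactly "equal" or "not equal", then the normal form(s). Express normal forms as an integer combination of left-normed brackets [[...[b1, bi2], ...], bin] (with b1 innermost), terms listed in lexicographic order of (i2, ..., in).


not equal: they reduce to -[[b1, b2], b3] + [[b1, b3], b2] and [[b1, b2], b3] - [[b1, b3], b2]

The first composite normalizes to -[[b1, b2], b3] + [[b1, b3], b2]
The second composite normalizes to [[b1, b2], b3] - [[b1, b3], b2]
The forms do not match — not equal.


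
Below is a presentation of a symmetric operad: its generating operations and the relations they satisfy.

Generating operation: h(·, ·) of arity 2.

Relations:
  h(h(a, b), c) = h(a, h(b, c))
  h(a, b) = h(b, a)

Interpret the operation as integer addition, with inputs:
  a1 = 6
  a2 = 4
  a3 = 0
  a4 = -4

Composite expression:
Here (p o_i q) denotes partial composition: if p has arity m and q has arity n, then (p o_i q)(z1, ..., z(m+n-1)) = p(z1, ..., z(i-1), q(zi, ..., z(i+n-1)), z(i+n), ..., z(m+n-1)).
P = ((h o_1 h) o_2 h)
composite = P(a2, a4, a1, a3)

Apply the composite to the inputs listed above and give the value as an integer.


6

h(a4, a1) = 2
h(a2, h(a4, a1)) = 6
h(h(a2, h(a4, a1)), a3) = 6


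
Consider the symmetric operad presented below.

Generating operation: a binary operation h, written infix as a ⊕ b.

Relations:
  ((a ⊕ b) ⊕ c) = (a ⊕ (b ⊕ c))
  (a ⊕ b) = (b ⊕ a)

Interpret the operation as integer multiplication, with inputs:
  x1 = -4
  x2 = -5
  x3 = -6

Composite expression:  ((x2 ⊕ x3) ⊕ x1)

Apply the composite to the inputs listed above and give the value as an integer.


-120

(x2 ⊕ x3) = 30
((x2 ⊕ x3) ⊕ x1) = -120


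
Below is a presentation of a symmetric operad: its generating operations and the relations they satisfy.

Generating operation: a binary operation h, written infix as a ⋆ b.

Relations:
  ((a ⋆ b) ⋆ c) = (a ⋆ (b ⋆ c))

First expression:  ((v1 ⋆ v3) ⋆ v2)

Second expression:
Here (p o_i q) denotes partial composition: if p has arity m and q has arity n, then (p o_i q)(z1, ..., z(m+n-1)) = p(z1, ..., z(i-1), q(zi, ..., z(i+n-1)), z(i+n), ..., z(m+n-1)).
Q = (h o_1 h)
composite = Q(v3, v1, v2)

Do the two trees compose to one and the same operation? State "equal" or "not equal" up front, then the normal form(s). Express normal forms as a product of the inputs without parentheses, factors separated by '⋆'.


not equal; the first gives v1 ⋆ v3 ⋆ v2 and the second v3 ⋆ v1 ⋆ v2

The first expression, normalized: v1 ⋆ v3 ⋆ v2
The second expression, normalized: v3 ⋆ v1 ⋆ v2
No match — not equal.


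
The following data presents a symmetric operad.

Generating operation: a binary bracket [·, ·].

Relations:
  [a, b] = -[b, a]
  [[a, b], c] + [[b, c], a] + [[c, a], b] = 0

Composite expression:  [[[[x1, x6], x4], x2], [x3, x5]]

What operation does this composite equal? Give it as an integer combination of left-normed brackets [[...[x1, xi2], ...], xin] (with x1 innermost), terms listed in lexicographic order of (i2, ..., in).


[[[[[x1, x6], x4], x2], x3], x5] - [[[[[x1, x6], x4], x2], x5], x3]

Antisymmetry and Jacobi reduce to x1-anchored left-normed brackets.
Composite bracket: [[[[x1, x6], x4], x2], [x3, x5]]
Applying ab - ba throughout gives 32 signed words (2^5 = 32).
Coefficients come from the x1-initial words:
  sign of x1x6x4x2x3x5 is +1, so it contributes +[[[[[x1, x6], x4], x2], x3], x5]
  sign of x1x6x4x2x5x3 is -1, so it contributes -[[[[[x1, x6], x4], x2], x5], x3]


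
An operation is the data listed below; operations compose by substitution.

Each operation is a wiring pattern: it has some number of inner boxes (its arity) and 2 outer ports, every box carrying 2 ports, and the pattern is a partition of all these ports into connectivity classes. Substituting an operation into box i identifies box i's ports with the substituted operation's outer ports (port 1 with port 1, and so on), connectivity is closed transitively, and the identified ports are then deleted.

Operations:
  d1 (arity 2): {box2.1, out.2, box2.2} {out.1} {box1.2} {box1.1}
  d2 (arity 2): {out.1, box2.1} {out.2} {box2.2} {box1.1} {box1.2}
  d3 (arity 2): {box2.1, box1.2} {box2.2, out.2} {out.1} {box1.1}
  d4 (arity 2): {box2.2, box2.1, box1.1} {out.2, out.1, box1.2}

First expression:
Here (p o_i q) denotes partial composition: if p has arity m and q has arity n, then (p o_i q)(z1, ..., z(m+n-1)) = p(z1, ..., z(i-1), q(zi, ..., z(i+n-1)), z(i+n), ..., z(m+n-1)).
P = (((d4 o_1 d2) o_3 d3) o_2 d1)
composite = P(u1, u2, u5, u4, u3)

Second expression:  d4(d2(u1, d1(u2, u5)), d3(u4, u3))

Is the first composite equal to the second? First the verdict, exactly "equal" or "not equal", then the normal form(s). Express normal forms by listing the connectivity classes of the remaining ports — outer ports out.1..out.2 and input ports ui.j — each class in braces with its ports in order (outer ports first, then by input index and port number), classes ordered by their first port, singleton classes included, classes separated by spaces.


In normal form, the first expression is {out.1, out.2} {u1.1} {u1.2} {u2.1} {u2.2} {u3.1, u4.2} {u3.2} {u4.1} {u5.1, u5.2}
In normal form, the second expression is {out.1, out.2} {u1.1} {u1.2} {u2.1} {u2.2} {u3.1, u4.2} {u3.2} {u4.1} {u5.1, u5.2}
The forms coincide; equal.

equal — both sides give {out.1, out.2} {u1.1} {u1.2} {u2.1} {u2.2} {u3.1, u4.2} {u3.2} {u4.1} {u5.1, u5.2}


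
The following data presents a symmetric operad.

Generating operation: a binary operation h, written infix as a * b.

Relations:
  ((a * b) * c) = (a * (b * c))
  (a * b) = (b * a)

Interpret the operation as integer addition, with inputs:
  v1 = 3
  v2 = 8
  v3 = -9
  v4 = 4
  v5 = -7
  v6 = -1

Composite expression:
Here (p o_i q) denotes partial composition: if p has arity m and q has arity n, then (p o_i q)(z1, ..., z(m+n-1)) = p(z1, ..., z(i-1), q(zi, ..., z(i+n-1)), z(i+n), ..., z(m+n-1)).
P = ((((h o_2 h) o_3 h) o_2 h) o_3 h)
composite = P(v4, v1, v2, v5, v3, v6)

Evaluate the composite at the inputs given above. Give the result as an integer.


-2


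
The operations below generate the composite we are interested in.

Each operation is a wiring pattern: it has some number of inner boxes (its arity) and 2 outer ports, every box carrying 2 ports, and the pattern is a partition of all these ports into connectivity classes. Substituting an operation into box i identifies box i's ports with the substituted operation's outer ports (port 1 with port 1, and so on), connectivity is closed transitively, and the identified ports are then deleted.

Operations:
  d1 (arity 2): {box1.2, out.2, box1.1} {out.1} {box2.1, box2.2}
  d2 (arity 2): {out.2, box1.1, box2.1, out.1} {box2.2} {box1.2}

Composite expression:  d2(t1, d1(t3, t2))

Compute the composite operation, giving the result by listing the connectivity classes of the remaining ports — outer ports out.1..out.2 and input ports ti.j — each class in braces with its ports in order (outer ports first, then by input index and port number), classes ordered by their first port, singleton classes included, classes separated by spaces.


{out.1, out.2, t1.1} {t1.2} {t2.1, t2.2} {t3.1, t3.2}

After gluing at d2, chains via deleted ports link the t-ports.
d1 over (t3, t2) gives {out.1} {out.2, t3.1, t3.2} {t2.1, t2.2}, out.j being that stage's outer ports
d2 over (t1, t3, t2) gives {out.1, out.2, t1.1} {t1.2} {t2.1, t2.2} {t3.1, t3.2}, out.j being that stage's outer ports


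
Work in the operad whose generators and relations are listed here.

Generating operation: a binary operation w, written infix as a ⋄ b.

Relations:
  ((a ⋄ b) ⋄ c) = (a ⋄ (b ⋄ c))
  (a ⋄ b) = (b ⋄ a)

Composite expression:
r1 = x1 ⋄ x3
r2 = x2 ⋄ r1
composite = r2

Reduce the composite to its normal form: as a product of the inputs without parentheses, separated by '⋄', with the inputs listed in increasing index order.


x1 ⋄ x2 ⋄ x3

Shape and order are irrelevant to w; the x-input set decides.
(x1 ⋄ x3) flattens to x1 ⋄ x3
(x2 ⋄ (x1 ⋄ x3)) flattens to x2 ⋄ x1 ⋄ x3
putting the inputs in ascending order: x1 ⋄ x2 ⋄ x3


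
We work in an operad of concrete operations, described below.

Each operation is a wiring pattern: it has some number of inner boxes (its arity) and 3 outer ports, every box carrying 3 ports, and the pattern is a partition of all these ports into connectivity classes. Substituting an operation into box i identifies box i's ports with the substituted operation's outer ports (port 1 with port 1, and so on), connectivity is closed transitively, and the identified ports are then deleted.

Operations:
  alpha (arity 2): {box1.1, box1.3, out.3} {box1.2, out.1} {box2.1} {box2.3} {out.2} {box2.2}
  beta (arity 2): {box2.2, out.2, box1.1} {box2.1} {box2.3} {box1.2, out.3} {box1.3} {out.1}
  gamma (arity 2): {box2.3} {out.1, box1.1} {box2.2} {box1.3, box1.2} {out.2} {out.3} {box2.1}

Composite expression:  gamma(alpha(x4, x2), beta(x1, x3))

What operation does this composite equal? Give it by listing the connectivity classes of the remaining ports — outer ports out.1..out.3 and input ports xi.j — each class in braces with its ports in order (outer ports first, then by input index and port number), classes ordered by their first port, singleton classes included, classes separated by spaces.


Substituting into gamma glues patterns; closure does the rest.
the subtree at alpha composes to {out.1, x4.2} {out.2} {out.3, x4.1, x4.3} {x2.1} {x2.2} {x2.3} on (x4, x2); out.j = own outer ports
the subtree at beta composes to {out.1} {out.2, x1.1, x3.2} {out.3, x1.2} {x1.3} {x3.1} {x3.3} on (x1, x3); out.j = own outer ports
the subtree at gamma composes to {out.1, x4.2} {out.2} {out.3} {x1.1, x3.2} {x1.2} {x1.3} {x2.1} {x2.2} {x2.3} {x3.1} {x3.3} {x4.1, x4.3} on (x4, x2, x1, x3); out.j = own outer ports

{out.1, x4.2} {out.2} {out.3} {x1.1, x3.2} {x1.2} {x1.3} {x2.1} {x2.2} {x2.3} {x3.1} {x3.3} {x4.1, x4.3}


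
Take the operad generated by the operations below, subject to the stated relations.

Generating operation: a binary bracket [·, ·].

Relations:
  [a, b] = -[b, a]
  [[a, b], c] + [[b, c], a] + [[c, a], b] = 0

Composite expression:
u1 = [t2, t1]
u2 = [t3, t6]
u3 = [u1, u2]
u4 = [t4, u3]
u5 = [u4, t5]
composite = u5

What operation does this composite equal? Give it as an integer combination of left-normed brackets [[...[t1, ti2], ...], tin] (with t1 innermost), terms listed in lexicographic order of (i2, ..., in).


Antisymmetry and Jacobi reduce to t1-anchored left-normed brackets.
Composite bracket: [[t4, [[t2, t1], [t3, t6]]], t5]
The bracket unfolds into 32 signed words via [a, b] = ab - ba (2^5 = 32).
Only words starting with t1 matter:
  word t1t2t3t6t4t5 has sign +1, contributing +[[[[[t1, t2], t3], t6], t4], t5]
  word t1t2t6t3t4t5 has sign -1, contributing -[[[[[t1, t2], t6], t3], t4], t5]

[[[[[t1, t2], t3], t6], t4], t5] - [[[[[t1, t2], t6], t3], t4], t5]


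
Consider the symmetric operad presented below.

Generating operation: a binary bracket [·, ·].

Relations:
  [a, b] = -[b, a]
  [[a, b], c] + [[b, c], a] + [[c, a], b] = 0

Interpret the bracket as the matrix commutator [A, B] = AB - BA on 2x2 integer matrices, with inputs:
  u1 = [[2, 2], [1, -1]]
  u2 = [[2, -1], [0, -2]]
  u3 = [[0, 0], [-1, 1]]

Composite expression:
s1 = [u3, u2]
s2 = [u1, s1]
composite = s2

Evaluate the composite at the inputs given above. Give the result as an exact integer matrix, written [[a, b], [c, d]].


[u3, u2] = [[-1, 1], [-4, 1]]
[u1, [u3, u2]] = [[-9, 7], [10, 9]]

[[-9, 7], [10, 9]]


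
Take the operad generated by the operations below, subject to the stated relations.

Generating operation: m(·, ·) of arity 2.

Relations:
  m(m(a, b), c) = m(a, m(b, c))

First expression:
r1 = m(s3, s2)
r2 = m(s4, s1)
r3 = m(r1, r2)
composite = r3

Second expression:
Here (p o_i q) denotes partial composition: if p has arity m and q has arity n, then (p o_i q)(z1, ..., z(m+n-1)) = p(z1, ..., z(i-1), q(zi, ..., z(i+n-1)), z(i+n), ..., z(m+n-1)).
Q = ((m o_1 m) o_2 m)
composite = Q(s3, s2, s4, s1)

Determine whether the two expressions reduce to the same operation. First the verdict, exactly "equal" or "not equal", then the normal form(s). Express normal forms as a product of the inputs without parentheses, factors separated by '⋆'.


In normal form, the first expression is s3 ⋆ s2 ⋆ s4 ⋆ s1
In normal form, the second expression is s3 ⋆ s2 ⋆ s4 ⋆ s1
The normal forms match — equal.

equal; both compose to s3 ⋆ s2 ⋆ s4 ⋆ s1


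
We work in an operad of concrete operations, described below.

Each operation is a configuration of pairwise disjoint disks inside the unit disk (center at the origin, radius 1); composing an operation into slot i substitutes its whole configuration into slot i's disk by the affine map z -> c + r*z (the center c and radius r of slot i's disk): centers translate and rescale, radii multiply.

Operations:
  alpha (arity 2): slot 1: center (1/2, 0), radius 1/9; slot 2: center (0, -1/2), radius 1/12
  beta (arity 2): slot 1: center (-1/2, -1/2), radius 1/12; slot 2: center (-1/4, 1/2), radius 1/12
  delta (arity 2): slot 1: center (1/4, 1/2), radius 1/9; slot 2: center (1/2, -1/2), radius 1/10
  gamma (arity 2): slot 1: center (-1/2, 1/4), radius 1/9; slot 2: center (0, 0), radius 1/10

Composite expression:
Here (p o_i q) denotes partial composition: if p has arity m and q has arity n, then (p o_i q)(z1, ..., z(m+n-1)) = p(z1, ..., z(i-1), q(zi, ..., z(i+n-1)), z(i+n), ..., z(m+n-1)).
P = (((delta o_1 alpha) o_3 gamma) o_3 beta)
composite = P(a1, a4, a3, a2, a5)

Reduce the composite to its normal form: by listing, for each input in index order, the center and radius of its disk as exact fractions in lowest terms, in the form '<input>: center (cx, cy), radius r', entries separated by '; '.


a1: center (11/36, 1/2), radius 1/81; a2: center (161/360, -169/360), radius 1/1080; a3: center (4/9, -173/360), radius 1/1080; a4: center (1/4, 4/9), radius 1/108; a5: center (1/2, -1/2), radius 1/100


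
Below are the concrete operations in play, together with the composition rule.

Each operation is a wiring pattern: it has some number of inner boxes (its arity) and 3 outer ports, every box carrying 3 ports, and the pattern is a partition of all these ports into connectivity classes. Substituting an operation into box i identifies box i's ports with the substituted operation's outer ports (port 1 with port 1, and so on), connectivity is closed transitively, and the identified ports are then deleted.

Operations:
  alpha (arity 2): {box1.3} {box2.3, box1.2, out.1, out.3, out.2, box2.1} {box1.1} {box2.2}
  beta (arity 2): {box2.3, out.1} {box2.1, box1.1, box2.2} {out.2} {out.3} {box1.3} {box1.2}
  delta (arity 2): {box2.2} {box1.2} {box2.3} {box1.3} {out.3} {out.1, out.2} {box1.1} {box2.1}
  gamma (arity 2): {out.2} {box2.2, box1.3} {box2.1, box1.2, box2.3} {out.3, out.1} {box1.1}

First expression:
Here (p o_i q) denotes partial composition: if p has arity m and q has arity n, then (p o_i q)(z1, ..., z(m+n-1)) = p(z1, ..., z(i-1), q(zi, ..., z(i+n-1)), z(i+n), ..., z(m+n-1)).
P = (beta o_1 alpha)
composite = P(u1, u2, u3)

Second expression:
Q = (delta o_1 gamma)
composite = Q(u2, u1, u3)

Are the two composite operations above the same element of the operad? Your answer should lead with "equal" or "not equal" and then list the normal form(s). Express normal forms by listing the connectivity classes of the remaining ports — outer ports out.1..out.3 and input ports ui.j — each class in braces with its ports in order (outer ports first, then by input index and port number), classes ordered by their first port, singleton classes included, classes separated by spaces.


The first composite normalizes to {out.1, u3.3} {out.2} {out.3} {u1.1} {u1.2, u2.1, u2.3, u3.1, u3.2} {u1.3} {u2.2}
The second composite normalizes to {out.1, out.2} {out.3} {u1.1, u1.3, u2.2} {u1.2, u2.3} {u2.1} {u3.1} {u3.2} {u3.3}
Distinct normal forms: not equal.

not equal: they reduce to {out.1, u3.3} {out.2} {out.3} {u1.1} {u1.2, u2.1, u2.3, u3.1, u3.2} {u1.3} {u2.2} and {out.1, out.2} {out.3} {u1.1, u1.3, u2.2} {u1.2, u2.3} {u2.1} {u3.1} {u3.2} {u3.3}


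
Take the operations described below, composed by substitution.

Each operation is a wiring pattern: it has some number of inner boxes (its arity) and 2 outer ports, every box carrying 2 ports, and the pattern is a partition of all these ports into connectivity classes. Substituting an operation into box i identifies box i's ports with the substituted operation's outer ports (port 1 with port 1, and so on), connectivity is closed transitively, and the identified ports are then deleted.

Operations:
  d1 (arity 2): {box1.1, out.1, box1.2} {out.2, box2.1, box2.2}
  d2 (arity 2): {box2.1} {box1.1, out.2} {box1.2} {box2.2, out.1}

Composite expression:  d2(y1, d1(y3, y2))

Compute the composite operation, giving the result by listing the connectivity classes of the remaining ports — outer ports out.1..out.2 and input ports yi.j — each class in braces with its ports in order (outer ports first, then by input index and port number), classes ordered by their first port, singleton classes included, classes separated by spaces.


{out.1, y2.1, y2.2} {out.2, y1.1} {y1.2} {y3.1, y3.2}

Substituting into d2 glues patterns; closure does the rest.
d1 over (y3, y2) gives {out.1, y3.1, y3.2} {out.2, y2.1, y2.2}, out.j being that stage's outer ports
d2 over (y1, y3, y2) gives {out.1, y2.1, y2.2} {out.2, y1.1} {y1.2} {y3.1, y3.2}, out.j being that stage's outer ports


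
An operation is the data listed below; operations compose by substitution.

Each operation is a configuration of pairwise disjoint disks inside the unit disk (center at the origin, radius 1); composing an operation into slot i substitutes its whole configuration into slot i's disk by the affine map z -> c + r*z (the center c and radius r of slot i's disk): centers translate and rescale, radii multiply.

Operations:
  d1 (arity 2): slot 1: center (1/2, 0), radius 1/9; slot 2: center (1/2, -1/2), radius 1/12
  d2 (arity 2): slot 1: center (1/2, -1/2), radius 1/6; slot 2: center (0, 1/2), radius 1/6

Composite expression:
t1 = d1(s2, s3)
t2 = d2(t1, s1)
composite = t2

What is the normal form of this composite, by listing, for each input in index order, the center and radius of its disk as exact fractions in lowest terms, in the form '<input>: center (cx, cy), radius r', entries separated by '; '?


Below d2, radii multiply path by path; the s-disk centers shift.
input s2: applying the 2 nested substitutions gives center (7/12, -1/2), radius 1/54
input s3: applying the 2 nested substitutions gives center (7/12, -7/12), radius 1/72
input s1: applying the 1 nested substitution gives center (0, 1/2), radius 1/6

s1: center (0, 1/2), radius 1/6; s2: center (7/12, -1/2), radius 1/54; s3: center (7/12, -7/12), radius 1/72


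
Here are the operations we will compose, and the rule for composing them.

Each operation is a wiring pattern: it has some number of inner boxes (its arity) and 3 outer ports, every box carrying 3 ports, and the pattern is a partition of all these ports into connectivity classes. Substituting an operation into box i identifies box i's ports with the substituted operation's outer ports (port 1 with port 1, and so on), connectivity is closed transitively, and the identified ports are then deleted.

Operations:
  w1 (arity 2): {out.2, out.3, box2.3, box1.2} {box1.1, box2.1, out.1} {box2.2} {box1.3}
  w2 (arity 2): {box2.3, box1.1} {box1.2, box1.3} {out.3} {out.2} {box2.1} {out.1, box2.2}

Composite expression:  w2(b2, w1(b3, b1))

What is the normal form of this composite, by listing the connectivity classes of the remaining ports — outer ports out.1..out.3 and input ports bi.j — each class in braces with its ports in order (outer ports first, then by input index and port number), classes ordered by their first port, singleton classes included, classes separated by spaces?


After gluing at w2, chains via deleted ports link the b-ports.
through w1, on inputs (b3, b1): {out.1, b1.1, b3.1} {out.2, out.3, b1.3, b3.2} {b1.2} {b3.3} (out.j = stage outer ports)
through w2, on inputs (b2, b3, b1): {out.1, b1.3, b2.1, b3.2} {out.2} {out.3} {b1.1, b3.1} {b1.2} {b2.2, b2.3} {b3.3} (out.j = stage outer ports)

{out.1, b1.3, b2.1, b3.2} {out.2} {out.3} {b1.1, b3.1} {b1.2} {b2.2, b2.3} {b3.3}


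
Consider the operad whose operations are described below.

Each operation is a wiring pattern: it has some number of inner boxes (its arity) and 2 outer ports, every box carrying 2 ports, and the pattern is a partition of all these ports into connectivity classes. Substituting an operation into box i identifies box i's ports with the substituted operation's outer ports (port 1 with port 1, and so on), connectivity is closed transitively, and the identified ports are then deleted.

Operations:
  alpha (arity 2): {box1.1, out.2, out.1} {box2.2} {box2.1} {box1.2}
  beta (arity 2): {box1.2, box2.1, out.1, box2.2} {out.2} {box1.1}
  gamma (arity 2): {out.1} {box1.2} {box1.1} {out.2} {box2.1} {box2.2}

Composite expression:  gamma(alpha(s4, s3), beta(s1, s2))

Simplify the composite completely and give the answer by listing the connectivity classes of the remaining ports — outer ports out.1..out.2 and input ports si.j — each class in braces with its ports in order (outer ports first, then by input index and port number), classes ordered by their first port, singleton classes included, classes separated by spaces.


{out.1} {out.2} {s1.1} {s1.2, s2.1, s2.2} {s3.1} {s3.2} {s4.1} {s4.2}

Substituting into gamma glues patterns; closure does the rest.
composing alpha on (s4, s3), with out.j its own outer ports: {out.1, out.2, s4.1} {s3.1} {s3.2} {s4.2}
composing beta on (s1, s2), with out.j its own outer ports: {out.1, s1.2, s2.1, s2.2} {out.2} {s1.1}
composing gamma on (s4, s3, s1, s2), with out.j its own outer ports: {out.1} {out.2} {s1.1} {s1.2, s2.1, s2.2} {s3.1} {s3.2} {s4.1} {s4.2}


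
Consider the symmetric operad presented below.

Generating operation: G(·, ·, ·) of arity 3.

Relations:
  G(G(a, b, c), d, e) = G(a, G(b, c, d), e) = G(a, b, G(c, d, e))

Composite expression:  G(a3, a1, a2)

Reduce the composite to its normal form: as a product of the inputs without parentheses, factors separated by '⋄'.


The G-tree's shape is irrelevant; the a-reading-order decides.
G(a3, a1, a2) collapses to a3 ⋄ a1 ⋄ a2

a3 ⋄ a1 ⋄ a2


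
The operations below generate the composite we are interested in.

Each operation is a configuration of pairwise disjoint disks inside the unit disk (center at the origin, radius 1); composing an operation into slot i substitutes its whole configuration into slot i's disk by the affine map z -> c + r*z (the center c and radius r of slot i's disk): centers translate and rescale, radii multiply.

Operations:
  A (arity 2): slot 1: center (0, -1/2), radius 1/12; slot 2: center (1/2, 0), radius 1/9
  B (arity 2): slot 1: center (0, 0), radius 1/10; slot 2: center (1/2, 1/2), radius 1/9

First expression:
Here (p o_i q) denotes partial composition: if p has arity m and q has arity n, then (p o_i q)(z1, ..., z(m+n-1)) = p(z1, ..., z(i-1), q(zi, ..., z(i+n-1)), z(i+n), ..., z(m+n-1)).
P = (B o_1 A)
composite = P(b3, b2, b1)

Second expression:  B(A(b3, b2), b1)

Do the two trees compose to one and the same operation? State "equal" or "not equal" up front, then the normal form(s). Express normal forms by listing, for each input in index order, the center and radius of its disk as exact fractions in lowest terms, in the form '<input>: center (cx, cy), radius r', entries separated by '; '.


equal; both compose to b1: center (1/2, 1/2), radius 1/9; b2: center (1/20, 0), radius 1/90; b3: center (0, -1/20), radius 1/120

The first expression, normalized: b1: center (1/2, 1/2), radius 1/9; b2: center (1/20, 0), radius 1/90; b3: center (0, -1/20), radius 1/120
The second expression, normalized: b1: center (1/2, 1/2), radius 1/9; b2: center (1/20, 0), radius 1/90; b3: center (0, -1/20), radius 1/120
Both agree, so they are equal.


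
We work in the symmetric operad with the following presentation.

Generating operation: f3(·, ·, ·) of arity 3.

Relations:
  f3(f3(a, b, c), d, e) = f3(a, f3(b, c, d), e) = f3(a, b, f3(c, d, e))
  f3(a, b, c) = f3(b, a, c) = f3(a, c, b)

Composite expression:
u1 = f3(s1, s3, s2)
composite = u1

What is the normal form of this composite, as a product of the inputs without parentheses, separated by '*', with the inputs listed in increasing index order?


s1 * s2 * s3


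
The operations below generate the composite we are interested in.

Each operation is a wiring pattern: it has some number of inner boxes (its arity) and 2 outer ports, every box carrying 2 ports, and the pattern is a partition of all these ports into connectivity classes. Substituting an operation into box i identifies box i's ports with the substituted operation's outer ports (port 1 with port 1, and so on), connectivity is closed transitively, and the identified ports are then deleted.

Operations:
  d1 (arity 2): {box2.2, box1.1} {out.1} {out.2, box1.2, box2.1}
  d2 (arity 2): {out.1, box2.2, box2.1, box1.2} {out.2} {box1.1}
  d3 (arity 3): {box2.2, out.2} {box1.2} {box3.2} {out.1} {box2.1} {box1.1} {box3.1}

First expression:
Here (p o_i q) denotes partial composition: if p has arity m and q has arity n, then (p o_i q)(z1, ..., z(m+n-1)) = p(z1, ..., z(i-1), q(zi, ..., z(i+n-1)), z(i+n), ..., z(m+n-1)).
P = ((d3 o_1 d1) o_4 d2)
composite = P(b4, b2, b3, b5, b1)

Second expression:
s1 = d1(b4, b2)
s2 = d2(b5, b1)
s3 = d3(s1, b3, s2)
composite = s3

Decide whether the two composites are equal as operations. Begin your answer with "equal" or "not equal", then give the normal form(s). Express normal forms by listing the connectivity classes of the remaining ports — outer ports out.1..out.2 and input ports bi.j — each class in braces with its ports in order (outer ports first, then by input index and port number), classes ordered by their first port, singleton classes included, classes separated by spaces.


The first expression, normalized: {out.1} {out.2, b3.2} {b1.1, b1.2, b5.2} {b2.1, b4.2} {b2.2, b4.1} {b3.1} {b5.1}
The second expression, normalized: {out.1} {out.2, b3.2} {b1.1, b1.2, b5.2} {b2.1, b4.2} {b2.2, b4.1} {b3.1} {b5.1}
The forms coincide; equal.

equal: each reduces to {out.1} {out.2, b3.2} {b1.1, b1.2, b5.2} {b2.1, b4.2} {b2.2, b4.1} {b3.1} {b5.1}


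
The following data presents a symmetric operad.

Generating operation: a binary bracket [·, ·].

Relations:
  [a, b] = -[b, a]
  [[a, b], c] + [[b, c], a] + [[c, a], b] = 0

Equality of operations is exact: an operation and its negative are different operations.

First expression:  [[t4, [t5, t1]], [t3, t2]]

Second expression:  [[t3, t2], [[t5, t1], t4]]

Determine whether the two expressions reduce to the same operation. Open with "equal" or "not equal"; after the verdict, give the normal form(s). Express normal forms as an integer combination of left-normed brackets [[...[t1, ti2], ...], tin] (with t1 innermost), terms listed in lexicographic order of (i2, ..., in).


equal — both sides give -[[[[t1, t5], t4], t2], t3] + [[[[t1, t5], t4], t3], t2]

Normal form of the first expression: -[[[[t1, t5], t4], t2], t3] + [[[[t1, t5], t4], t3], t2]
Normal form of the second expression: -[[[[t1, t5], t4], t2], t3] + [[[[t1, t5], t4], t3], t2]
Both agree, so they are equal.


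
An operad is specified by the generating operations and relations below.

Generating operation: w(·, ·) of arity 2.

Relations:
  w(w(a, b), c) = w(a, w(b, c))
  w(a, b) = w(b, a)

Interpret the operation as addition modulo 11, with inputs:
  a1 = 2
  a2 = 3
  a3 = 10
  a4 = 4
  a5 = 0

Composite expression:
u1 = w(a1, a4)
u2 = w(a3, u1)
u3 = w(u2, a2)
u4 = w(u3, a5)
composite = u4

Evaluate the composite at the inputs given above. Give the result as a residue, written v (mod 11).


8 (mod 11)


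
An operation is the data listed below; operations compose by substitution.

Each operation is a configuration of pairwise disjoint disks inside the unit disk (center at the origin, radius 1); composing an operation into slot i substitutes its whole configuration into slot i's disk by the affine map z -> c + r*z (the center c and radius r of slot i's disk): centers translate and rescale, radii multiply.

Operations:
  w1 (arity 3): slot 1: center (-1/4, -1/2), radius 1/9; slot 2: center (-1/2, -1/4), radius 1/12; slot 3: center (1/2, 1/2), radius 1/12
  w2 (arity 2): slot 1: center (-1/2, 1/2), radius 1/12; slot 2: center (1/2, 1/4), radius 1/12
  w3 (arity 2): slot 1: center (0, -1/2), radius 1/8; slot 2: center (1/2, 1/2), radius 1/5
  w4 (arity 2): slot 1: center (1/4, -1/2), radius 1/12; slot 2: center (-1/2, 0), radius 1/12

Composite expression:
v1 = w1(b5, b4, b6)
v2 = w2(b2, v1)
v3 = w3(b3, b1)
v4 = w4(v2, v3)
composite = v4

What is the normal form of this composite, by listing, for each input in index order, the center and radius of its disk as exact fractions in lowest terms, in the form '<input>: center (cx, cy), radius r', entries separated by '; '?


b1: center (-11/24, 1/24), radius 1/60; b2: center (5/24, -11/24), radius 1/144; b3: center (-1/2, -1/24), radius 1/96; b4: center (83/288, -277/576), radius 1/1728; b5: center (167/576, -139/288), radius 1/1296; b6: center (85/288, -137/288), radius 1/1728

Follow each b-input down from w4: c' goes to c + r*c', radius to r*r'.
input b2: applying the 2 nested substitutions gives center (5/24, -11/24), radius 1/144
input b5: applying the 3 nested substitutions gives center (167/576, -139/288), radius 1/1296
input b4: applying the 3 nested substitutions gives center (83/288, -277/576), radius 1/1728
input b6: applying the 3 nested substitutions gives center (85/288, -137/288), radius 1/1728
input b3: applying the 2 nested substitutions gives center (-1/2, -1/24), radius 1/96
input b1: applying the 2 nested substitutions gives center (-11/24, 1/24), radius 1/60


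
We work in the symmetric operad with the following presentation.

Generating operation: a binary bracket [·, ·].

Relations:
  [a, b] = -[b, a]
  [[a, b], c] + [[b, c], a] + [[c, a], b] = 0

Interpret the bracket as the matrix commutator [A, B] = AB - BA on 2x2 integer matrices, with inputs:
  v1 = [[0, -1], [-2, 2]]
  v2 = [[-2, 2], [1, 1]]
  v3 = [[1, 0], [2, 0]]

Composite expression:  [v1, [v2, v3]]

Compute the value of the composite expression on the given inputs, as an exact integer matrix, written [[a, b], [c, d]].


[[-11, 12], [-2, 11]]


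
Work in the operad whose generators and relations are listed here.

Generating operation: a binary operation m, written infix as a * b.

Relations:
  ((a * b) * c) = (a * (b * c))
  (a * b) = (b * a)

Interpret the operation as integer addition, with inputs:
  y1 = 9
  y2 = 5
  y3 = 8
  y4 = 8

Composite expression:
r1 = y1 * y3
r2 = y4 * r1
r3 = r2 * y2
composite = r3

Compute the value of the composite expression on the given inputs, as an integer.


(y1 * y3) = 17
(y4 * (y1 * y3)) = 25
((y4 * (y1 * y3)) * y2) = 30

30


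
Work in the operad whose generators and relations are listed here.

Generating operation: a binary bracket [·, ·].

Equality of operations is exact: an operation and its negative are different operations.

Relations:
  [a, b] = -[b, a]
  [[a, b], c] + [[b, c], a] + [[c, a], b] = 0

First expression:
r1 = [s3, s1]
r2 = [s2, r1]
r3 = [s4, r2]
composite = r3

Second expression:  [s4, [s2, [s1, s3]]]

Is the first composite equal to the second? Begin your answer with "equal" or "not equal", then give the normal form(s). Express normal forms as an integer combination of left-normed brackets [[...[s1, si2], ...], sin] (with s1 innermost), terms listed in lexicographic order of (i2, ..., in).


not equal: they reduce to -[[[s1, s3], s2], s4] and [[[s1, s3], s2], s4]

In normal form, the first expression is -[[[s1, s3], s2], s4]
In normal form, the second expression is [[[s1, s3], s2], s4]
No match — not equal.


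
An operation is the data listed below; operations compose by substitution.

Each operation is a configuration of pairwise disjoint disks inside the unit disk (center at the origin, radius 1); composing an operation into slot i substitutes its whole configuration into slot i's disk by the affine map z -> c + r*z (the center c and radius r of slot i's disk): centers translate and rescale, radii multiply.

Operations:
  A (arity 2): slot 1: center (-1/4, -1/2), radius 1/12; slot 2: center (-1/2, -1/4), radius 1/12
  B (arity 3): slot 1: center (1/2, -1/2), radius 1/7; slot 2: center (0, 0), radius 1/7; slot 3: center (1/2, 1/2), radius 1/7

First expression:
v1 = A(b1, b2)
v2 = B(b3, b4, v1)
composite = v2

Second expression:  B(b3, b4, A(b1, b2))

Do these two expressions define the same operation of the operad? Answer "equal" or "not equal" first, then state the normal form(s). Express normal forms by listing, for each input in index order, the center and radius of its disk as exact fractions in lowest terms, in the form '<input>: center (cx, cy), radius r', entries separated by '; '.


equal; both compose to b1: center (13/28, 3/7), radius 1/84; b2: center (3/7, 13/28), radius 1/84; b3: center (1/2, -1/2), radius 1/7; b4: center (0, 0), radius 1/7

The first expression, normalized: b1: center (13/28, 3/7), radius 1/84; b2: center (3/7, 13/28), radius 1/84; b3: center (1/2, -1/2), radius 1/7; b4: center (0, 0), radius 1/7
The second expression, normalized: b1: center (13/28, 3/7), radius 1/84; b2: center (3/7, 13/28), radius 1/84; b3: center (1/2, -1/2), radius 1/7; b4: center (0, 0), radius 1/7
The normal forms match — equal.


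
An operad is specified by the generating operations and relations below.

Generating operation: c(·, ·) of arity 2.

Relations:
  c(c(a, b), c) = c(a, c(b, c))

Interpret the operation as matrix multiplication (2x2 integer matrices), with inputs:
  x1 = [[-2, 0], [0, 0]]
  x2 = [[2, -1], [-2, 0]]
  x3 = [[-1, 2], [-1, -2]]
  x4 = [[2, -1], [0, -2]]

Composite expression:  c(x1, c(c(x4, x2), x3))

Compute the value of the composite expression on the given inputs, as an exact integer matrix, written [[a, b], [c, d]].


c(x4, x2) = [[6, -2], [4, 0]]
c(c(x4, x2), x3) = [[-4, 16], [-4, 8]]
c(x1, c(c(x4, x2), x3)) = [[8, -32], [0, 0]]

[[8, -32], [0, 0]]


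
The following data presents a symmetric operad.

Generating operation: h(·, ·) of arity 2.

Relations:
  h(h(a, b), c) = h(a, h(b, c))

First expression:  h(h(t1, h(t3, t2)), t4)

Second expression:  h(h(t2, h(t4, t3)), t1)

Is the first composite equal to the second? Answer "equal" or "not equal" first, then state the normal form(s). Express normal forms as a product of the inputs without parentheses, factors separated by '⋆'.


not equal — first t1 ⋆ t3 ⋆ t2 ⋆ t4, second t2 ⋆ t4 ⋆ t3 ⋆ t1


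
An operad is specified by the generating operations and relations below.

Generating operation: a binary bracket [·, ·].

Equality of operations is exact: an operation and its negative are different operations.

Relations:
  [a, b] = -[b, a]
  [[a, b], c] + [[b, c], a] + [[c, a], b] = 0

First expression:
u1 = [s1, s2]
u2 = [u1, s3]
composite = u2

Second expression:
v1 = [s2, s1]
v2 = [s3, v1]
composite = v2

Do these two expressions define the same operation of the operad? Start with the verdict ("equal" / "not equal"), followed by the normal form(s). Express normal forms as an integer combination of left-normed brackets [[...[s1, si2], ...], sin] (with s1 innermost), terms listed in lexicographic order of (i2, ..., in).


In normal form, the first expression is [[s1, s2], s3]
In normal form, the second expression is [[s1, s2], s3]
Both agree, so they are equal.

equal; both compose to [[s1, s2], s3]
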